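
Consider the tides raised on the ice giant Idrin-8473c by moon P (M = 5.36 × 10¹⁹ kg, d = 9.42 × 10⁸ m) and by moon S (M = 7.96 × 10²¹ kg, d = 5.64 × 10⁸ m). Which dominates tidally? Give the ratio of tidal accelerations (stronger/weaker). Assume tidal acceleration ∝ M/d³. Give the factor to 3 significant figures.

Tidal acceleration ∝ M/d³, so compare M/d³ for each.
Moon P: (5.36 × 10¹⁹) / (9.42 × 10⁸)³ = 6.412 × 10⁻⁸
Moon S: (7.96 × 10²¹) / (5.64 × 10⁸)³ = 4.437 × 10⁻⁵
Ratio (larger/smaller) = 692

Moon S, by a factor of ≈ 692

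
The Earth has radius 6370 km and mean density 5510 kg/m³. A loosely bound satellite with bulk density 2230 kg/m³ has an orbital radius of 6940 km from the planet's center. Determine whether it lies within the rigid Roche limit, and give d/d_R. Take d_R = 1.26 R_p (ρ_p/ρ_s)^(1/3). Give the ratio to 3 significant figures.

d_R = 1.26 × (6370 km) × (5510/2230)^(1/3) = 10850 km
d/d_R = (6940) / (10850) = 0.640
Since d/d_R < 1, the body is inside the Roche limit.

inside; d/d_R ≈ 0.640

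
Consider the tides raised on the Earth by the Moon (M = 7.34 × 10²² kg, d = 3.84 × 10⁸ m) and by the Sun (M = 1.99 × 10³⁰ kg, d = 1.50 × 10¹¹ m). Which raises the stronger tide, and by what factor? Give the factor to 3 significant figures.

Tidal stretch scales as M/d³; compute that for each body.
The Moon: (7.34 × 10²²) / (3.84 × 10⁸)³ = 1.296 × 10⁻³
The Sun: (1.99 × 10³⁰) / (1.50 × 10¹¹)³ = 5.896 × 10⁻⁴
Ratio (larger/smaller) = 2.20

The Moon, by a factor of ≈ 2.20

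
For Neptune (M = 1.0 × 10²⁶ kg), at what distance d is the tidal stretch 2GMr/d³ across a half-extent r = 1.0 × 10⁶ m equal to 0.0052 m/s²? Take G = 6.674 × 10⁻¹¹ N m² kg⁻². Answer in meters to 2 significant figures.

1.4 × 10⁸ m

2GMr/d³ = a_tidal  ⇒  d = (2GMr / a_tidal)^(1/3)
d = (2 × 6.674×10⁻¹¹ × (1.0 × 10²⁶) × (1.0 × 10⁶) / (0.0052))^(1/3)
  = 1.4 × 10⁸ m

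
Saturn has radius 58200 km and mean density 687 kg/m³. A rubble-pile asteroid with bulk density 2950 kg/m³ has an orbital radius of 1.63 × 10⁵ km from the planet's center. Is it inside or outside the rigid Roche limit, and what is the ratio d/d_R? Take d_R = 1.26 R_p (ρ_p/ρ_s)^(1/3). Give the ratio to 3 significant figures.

outside; d/d_R ≈ 3.61

d_R = 1.26 × (58200 km) × (687/2950)^(1/3) = 45120 km
d/d_R = (1.63 × 10⁵) / (45120) = 3.61
Since d/d_R > 1, the body is outside the Roche limit.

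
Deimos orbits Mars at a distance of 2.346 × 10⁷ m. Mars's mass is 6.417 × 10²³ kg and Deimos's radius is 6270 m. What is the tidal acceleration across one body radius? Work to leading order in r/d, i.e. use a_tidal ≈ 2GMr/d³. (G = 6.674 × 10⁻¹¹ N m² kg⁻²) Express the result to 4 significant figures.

Differencing GM/(d−r)² and GM/d² to first order in r/d gives 2GMr/d³.
Δa = 2GMr/d³
   = 2 × (6.674 × 10⁻¹¹) × (6.417 × 10²³) × (6270) / (2.346 × 10⁷)³
   = 4.159 × 10⁻⁵ m/s²

4.159 × 10⁻⁵ m/s²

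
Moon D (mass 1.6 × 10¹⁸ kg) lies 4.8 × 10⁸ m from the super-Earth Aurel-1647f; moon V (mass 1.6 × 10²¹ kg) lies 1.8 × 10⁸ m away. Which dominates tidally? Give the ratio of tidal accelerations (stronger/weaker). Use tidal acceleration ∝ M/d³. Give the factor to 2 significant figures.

Moon V, by a factor of ≈ 19000

Tidal stretch scales as M/d³; compute that for each body.
Moon D: (1.6 × 10¹⁸) / (4.8 × 10⁸)³ = 1.447 × 10⁻⁸
Moon V: (1.6 × 10²¹) / (1.8 × 10⁸)³ = 2.743 × 10⁻⁴
Ratio (larger/smaller) = 19000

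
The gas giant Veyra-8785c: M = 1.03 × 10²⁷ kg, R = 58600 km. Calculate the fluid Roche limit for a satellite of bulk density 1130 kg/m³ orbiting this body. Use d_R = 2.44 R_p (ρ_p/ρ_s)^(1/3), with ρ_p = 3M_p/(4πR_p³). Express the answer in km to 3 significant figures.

1.47 × 10⁵ km

ρ_p = 3M_p/(4πR_p³) = 3 × (1.03 × 10²⁷) / (4π × (5.86 × 10⁷ m)³) = 1220 kg/m³
d_R = 2.44 × 58600 km × (1220/1130)^(1/3)
    = 1.47 × 10⁵ km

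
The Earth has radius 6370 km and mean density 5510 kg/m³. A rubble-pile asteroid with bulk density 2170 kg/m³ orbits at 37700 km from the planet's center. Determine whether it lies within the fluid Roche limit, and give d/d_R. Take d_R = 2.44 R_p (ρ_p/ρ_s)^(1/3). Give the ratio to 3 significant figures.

d_R = 2.44 × (6370 km) × (5510/2170)^(1/3) = 21200 km
d/d_R = (37700) / (21200) = 1.78
Since d/d_R > 1, the body is outside the Roche limit.

outside; d/d_R ≈ 1.78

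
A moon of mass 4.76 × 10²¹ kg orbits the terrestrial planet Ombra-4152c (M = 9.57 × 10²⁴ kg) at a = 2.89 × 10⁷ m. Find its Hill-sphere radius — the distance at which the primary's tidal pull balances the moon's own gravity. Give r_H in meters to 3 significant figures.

r_H ≈ a (m/3M)^(1/3)
    = (2.89 × 10⁷) × (4.76 × 10²¹ / (3 × 9.57 × 10²⁴))^(1/3)
    = 1.59 × 10⁶ m

1.59 × 10⁶ m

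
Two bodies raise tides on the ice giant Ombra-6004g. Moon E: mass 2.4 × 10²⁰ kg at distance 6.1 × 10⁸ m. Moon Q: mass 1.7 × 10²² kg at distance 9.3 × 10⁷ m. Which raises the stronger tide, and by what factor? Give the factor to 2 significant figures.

Moon Q, by a factor of ≈ 20000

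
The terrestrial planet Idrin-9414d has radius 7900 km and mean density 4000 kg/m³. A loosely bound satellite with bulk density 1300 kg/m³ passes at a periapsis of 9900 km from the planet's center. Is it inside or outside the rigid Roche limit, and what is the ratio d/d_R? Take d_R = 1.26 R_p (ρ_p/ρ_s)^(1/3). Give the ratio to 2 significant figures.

inside; d/d_R ≈ 0.68

d_R = 1.26 × (7900 km) × (4000/1300)^(1/3) = 14480 km
d/d_R = (9900) / (14480) = 0.68
Since d/d_R < 1, the body is inside the Roche limit.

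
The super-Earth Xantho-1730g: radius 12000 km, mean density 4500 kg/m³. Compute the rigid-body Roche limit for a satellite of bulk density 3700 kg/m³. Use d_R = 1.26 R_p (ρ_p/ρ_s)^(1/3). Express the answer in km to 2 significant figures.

16000 km

d_R = 1.26 × 12000 km × (4500/3700)^(1/3)
    = 16000 km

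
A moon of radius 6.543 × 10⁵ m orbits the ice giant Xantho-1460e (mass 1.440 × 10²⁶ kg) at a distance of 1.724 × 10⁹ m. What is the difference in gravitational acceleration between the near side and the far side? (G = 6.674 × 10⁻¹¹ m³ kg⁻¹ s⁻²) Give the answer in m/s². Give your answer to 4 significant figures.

Δg = 4GMr/d³
   = 4 × (6.674 × 10⁻¹¹) × (1.440 × 10²⁶) × (6.543 × 10⁵) / (1.724 × 10⁹)³
   = 4.909 × 10⁻⁶ m/s²

4.909 × 10⁻⁶ m/s²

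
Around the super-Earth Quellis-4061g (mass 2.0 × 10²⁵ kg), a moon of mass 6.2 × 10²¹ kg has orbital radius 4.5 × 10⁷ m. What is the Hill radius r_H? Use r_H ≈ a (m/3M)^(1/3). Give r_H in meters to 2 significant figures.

r_H ≈ a (m/3M)^(1/3)
    = (4.5 × 10⁷) × (6.2 × 10²¹ / (3 × 2.0 × 10²⁵))^(1/3)
    = 2.1 × 10⁶ m

2.1 × 10⁶ m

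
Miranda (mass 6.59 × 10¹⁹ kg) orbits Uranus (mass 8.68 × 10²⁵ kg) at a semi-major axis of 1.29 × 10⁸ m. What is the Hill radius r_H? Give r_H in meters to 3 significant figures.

r_H ≈ a (m/3M)^(1/3)
    = (1.29 × 10⁸) × (6.59 × 10¹⁹ / (3 × 8.68 × 10²⁵))^(1/3)
    = 8.16 × 10⁵ m

8.16 × 10⁵ m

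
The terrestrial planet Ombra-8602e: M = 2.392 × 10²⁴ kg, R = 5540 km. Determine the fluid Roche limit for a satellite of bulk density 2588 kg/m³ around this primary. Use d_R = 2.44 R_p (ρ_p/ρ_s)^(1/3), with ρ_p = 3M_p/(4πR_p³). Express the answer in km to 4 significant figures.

ρ_p = 3M_p/(4πR_p³) = 3 × (2.392 × 10²⁴) / (4π × (5.540 × 10⁶ m)³) = 3358 kg/m³
d_R = 2.44 × 5540 km × (3358/2588)^(1/3)
    = 14740 km

14740 km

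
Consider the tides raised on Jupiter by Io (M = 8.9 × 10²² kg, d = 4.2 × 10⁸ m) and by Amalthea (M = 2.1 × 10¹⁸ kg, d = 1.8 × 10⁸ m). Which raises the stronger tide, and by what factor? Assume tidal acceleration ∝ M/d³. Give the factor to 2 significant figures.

Tidal stretch scales as M/d³; compute that for each body.
Io: (8.9 × 10²²) / (4.2 × 10⁸)³ = 1.201 × 10⁻³
Amalthea: (2.1 × 10¹⁸) / (1.8 × 10⁸)³ = 3.601 × 10⁻⁷
Ratio (larger/smaller) = 3300

Io, by a factor of ≈ 3300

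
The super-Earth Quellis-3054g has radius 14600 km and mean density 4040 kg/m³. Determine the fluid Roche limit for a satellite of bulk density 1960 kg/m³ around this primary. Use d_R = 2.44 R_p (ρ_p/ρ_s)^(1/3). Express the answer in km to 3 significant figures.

45300 km

d_R = 2.44 × 14600 km × (4040/1960)^(1/3)
    = 45300 km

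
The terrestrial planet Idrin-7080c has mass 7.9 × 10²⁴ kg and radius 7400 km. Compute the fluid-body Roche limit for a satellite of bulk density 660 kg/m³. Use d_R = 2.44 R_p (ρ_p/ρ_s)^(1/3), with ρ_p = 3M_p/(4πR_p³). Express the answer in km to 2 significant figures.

35000 km

ρ_p = 3M_p/(4πR_p³) = 3 × (7.9 × 10²⁴) / (4π × (7.4 × 10⁶ m)³) = 4700 kg/m³
d_R = 2.44 × 7400 km × (4700/660)^(1/3)
    = 35000 km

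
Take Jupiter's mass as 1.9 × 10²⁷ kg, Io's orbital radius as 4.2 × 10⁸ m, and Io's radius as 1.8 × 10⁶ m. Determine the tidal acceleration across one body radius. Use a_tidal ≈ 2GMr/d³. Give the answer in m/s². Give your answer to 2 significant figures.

6.2 × 10⁻³ m/s²

Since r ≪ d, expand the inverse-square field across one radius to get the leading 2GMr/d³ term.
a_tidal = 2GMr/d³
        = 2 × (6.674 × 10⁻¹¹) × (1.9 × 10²⁷) × (1.8 × 10⁶) / (4.2 × 10⁸)³
        = 6.2 × 10⁻³ m/s²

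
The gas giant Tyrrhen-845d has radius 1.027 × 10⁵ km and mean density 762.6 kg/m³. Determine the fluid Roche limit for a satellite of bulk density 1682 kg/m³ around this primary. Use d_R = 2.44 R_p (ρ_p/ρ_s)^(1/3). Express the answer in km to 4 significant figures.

1.925 × 10⁵ km

d_R = 2.44 × 1.027 × 10⁵ km × (762.6/1682)^(1/3)
    = 1.925 × 10⁵ km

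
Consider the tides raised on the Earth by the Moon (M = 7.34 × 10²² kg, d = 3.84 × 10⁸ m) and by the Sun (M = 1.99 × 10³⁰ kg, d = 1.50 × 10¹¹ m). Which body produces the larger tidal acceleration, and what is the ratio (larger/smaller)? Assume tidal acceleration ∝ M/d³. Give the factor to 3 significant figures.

The Moon, by a factor of ≈ 2.20

Compare M/d³ for the two perturbers:
The Moon: (7.34 × 10²²) / (3.84 × 10⁸)³ = 1.296 × 10⁻³
The Sun: (1.99 × 10³⁰) / (1.50 × 10¹¹)³ = 5.896 × 10⁻⁴
Ratio (larger/smaller) = 2.20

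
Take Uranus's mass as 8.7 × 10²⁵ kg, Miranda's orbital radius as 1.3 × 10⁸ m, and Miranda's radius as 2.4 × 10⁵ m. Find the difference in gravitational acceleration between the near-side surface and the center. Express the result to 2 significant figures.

Δg = 2GMr/d³
   = 2 × (6.674 × 10⁻¹¹) × (8.7 × 10²⁵) × (2.4 × 10⁵) / (1.3 × 10⁸)³
   = 1.3 × 10⁻³ m/s²

1.3 × 10⁻³ m/s²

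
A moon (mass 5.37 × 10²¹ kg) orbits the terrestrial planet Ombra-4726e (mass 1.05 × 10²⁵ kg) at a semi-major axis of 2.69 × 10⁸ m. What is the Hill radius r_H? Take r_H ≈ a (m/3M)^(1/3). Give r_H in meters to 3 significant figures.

1.49 × 10⁷ m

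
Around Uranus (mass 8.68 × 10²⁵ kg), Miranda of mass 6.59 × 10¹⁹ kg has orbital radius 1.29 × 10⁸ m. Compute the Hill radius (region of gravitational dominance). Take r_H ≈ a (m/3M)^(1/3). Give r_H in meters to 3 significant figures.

r_H ≈ a (m/3M)^(1/3)
    = (1.29 × 10⁸) × (6.59 × 10¹⁹ / (3 × 8.68 × 10²⁵))^(1/3)
    = 8.16 × 10⁵ m

8.16 × 10⁵ m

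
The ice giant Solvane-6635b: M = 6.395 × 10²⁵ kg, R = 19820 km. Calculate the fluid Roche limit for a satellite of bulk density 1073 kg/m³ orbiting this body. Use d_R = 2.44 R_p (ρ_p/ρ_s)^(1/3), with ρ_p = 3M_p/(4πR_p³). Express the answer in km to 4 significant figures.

59130 km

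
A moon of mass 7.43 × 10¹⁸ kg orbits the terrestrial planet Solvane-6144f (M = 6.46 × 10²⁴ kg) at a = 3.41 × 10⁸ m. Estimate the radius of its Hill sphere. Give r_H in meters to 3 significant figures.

r_H ≈ a (m/3M)^(1/3)
    = (3.41 × 10⁸) × (7.43 × 10¹⁸ / (3 × 6.46 × 10²⁴))^(1/3)
    = 2.48 × 10⁶ m

2.48 × 10⁶ m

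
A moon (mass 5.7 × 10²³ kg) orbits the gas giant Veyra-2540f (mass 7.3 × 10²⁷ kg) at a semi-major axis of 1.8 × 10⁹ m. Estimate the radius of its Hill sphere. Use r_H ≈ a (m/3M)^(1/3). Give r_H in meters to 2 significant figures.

5.3 × 10⁷ m

r_H ≈ a (m/3M)^(1/3)
    = (1.8 × 10⁹) × (5.7 × 10²³ / (3 × 7.3 × 10²⁷))^(1/3)
    = 5.3 × 10⁷ m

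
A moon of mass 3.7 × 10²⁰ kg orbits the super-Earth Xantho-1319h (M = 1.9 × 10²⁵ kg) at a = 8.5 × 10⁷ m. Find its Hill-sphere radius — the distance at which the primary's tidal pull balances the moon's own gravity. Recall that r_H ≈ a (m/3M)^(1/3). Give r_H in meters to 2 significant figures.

1.6 × 10⁶ m

r_H ≈ a (m/3M)^(1/3)
    = (8.5 × 10⁷) × (3.7 × 10²⁰ / (3 × 1.9 × 10²⁵))^(1/3)
    = 1.6 × 10⁶ m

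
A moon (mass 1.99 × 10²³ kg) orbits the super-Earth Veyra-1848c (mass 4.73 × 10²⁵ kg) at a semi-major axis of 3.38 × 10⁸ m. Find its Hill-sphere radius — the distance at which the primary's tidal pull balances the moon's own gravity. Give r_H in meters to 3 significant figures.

3.78 × 10⁷ m

r_H ≈ a (m/3M)^(1/3)
    = (3.38 × 10⁸) × (1.99 × 10²³ / (3 × 4.73 × 10²⁵))^(1/3)
    = 3.78 × 10⁷ m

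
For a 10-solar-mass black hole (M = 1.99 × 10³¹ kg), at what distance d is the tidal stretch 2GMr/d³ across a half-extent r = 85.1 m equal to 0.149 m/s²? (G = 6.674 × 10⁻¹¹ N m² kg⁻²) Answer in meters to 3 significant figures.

1.15 × 10⁸ m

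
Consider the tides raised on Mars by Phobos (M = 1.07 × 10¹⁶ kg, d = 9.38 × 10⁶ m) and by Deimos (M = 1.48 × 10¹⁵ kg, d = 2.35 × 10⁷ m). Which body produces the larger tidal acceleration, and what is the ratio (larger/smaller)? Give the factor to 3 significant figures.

Phobos, by a factor of ≈ 114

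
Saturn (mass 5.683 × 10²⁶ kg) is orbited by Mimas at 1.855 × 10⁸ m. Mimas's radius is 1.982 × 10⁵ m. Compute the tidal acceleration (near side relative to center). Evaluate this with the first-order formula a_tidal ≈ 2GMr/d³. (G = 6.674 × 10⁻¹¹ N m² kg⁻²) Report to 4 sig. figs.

a_tidal = 2GMr/d³
        = 2 × (6.674 × 10⁻¹¹) × (5.683 × 10²⁶) × (1.982 × 10⁵) / (1.855 × 10⁸)³
        = 2.355 × 10⁻³ m/s²

2.355 × 10⁻³ m/s²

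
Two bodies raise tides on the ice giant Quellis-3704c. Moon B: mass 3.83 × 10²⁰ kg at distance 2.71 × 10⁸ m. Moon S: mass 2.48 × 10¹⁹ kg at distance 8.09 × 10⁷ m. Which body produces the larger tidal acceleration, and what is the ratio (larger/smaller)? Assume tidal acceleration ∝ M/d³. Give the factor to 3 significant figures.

Moon S, by a factor of ≈ 2.43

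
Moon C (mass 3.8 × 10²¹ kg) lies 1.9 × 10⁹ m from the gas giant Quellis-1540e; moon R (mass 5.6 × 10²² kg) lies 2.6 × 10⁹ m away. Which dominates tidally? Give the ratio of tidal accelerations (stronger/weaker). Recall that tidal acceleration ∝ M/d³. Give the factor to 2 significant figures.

Compare M/d³ for the two perturbers:
Moon C: (3.8 × 10²¹) / (1.9 × 10⁹)³ = 5.540 × 10⁻⁷
Moon R: (5.6 × 10²²) / (2.6 × 10⁹)³ = 3.186 × 10⁻⁶
Ratio (larger/smaller) = 5.8

Moon R, by a factor of ≈ 5.8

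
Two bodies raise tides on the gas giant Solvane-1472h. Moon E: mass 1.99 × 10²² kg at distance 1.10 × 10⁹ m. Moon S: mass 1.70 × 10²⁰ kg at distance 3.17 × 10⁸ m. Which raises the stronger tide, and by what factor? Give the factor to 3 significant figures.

Tidal stretch scales as M/d³; compute that for each body.
Moon E: (1.99 × 10²²) / (1.10 × 10⁹)³ = 1.495 × 10⁻⁵
Moon S: (1.70 × 10²⁰) / (3.17 × 10⁸)³ = 5.337 × 10⁻⁶
Ratio (larger/smaller) = 2.80

Moon E, by a factor of ≈ 2.80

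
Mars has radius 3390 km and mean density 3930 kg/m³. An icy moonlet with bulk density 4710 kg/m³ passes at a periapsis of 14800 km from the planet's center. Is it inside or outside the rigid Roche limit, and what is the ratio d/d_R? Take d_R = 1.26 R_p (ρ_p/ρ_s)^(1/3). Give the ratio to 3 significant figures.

d_R = 1.26 × (3390 km) × (3930/4710)^(1/3) = 4021 km
d/d_R = (14800) / (4021) = 3.68
Since d/d_R > 1, the body is outside the Roche limit.

outside; d/d_R ≈ 3.68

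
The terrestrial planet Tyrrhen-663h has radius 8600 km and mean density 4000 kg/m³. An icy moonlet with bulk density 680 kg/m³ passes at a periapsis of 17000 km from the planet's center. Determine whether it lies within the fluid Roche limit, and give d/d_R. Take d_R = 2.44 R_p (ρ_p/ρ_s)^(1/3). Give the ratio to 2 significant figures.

d_R = 2.44 × (8600 km) × (4000/680)^(1/3) = 37880 km
d/d_R = (17000) / (37880) = 0.45
Since d/d_R < 1, the body is inside the Roche limit.

inside; d/d_R ≈ 0.45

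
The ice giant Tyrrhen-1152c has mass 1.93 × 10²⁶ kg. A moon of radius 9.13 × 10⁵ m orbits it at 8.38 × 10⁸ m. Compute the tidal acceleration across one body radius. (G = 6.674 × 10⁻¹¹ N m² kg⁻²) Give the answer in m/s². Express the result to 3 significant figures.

Δa = 2GMr/d³
   = 2 × (6.674 × 10⁻¹¹) × (1.93 × 10²⁶) × (9.13 × 10⁵) / (8.38 × 10⁸)³
   = 4.00 × 10⁻⁵ m/s²

4.00 × 10⁻⁵ m/s²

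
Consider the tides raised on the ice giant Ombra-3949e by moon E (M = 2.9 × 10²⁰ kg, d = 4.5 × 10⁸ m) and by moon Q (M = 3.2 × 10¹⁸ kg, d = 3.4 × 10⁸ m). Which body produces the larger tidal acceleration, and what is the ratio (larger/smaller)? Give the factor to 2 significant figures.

Moon E, by a factor of ≈ 39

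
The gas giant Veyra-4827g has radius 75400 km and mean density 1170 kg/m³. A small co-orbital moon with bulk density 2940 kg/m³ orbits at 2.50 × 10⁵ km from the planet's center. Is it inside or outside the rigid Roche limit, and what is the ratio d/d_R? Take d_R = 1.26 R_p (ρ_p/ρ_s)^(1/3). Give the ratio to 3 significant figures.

outside; d/d_R ≈ 3.58

d_R = 1.26 × (75400 km) × (1170/2940)^(1/3) = 69880 km
d/d_R = (2.50 × 10⁵) / (69880) = 3.58
Since d/d_R > 1, the body is outside the Roche limit.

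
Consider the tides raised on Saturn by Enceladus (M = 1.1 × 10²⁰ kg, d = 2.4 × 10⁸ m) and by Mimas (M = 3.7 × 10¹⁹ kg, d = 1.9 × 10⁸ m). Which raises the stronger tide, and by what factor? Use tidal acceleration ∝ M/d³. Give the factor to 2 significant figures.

Enceladus, by a factor of ≈ 1.5

Tidal acceleration ∝ M/d³, so compare M/d³ for each.
Enceladus: (1.1 × 10²⁰) / (2.4 × 10⁸)³ = 7.957 × 10⁻⁶
Mimas: (3.7 × 10¹⁹) / (1.9 × 10⁸)³ = 5.394 × 10⁻⁶
Ratio (larger/smaller) = 1.5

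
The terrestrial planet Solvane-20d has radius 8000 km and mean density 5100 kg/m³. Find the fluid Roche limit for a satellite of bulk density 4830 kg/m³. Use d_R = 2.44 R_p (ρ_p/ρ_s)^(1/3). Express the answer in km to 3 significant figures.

19900 km

d_R = 2.44 × 8000 km × (5100/4830)^(1/3)
    = 19900 km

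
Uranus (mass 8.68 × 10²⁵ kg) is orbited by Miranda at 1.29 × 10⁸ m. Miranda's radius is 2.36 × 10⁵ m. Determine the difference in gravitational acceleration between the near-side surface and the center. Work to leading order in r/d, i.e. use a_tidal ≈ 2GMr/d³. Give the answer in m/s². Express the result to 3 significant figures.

a_tidal = 2GMr/d³
        = 2 × (6.674 × 10⁻¹¹) × (8.68 × 10²⁵) × (2.36 × 10⁵) / (1.29 × 10⁸)³
        = 1.27 × 10⁻³ m/s²

1.27 × 10⁻³ m/s²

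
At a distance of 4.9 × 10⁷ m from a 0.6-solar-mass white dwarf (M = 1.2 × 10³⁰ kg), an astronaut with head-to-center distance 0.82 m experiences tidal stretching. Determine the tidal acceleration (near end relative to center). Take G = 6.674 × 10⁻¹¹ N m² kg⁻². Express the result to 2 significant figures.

Δg = 2GMr/d³
   = 2 × (6.674 × 10⁻¹¹) × (1.2 × 10³⁰) × (0.82) / (4.9 × 10⁷)³
   = 1.1 × 10⁻³ m/s²

1.1 × 10⁻³ m/s²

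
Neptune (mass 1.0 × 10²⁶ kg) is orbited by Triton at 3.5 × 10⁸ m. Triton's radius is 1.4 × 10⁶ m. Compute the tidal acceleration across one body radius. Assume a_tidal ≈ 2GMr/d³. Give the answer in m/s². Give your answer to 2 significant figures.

Δa = 2GMr/d³
   = 2 × (6.674 × 10⁻¹¹) × (1.0 × 10²⁶) × (1.4 × 10⁶) / (3.5 × 10⁸)³
   = 4.4 × 10⁻⁴ m/s²

4.4 × 10⁻⁴ m/s²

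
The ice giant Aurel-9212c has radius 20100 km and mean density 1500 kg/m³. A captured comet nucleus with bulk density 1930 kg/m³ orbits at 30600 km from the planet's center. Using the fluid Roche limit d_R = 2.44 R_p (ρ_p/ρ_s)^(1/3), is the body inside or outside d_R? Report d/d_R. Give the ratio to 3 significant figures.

inside; d/d_R ≈ 0.679

d_R = 2.44 × (20100 km) × (1500/1930)^(1/3) = 45090 km
d/d_R = (30600) / (45090) = 0.679
Since d/d_R < 1, the body is inside the Roche limit.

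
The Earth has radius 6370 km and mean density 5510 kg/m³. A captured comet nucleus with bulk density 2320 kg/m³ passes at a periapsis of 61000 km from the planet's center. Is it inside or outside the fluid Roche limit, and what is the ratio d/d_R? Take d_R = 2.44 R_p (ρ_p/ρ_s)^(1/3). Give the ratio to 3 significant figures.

outside; d/d_R ≈ 2.94

d_R = 2.44 × (6370 km) × (5510/2320)^(1/3) = 20740 km
d/d_R = (61000) / (20740) = 2.94
Since d/d_R > 1, the body is outside the Roche limit.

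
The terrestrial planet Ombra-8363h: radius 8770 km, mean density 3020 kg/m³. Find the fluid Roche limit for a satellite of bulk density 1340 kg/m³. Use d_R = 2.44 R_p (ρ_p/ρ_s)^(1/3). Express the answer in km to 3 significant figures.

d_R = 2.44 × 8770 km × (3020/1340)^(1/3)
    = 28100 km

28100 km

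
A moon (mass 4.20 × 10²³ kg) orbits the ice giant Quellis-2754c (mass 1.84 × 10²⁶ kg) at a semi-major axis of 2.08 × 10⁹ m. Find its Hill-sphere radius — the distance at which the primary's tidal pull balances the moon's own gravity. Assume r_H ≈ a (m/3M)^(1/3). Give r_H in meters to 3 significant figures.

r_H ≈ a (m/3M)^(1/3)
    = (2.08 × 10⁹) × (4.20 × 10²³ / (3 × 1.84 × 10²⁶))^(1/3)
    = 1.90 × 10⁸ m

1.90 × 10⁸ m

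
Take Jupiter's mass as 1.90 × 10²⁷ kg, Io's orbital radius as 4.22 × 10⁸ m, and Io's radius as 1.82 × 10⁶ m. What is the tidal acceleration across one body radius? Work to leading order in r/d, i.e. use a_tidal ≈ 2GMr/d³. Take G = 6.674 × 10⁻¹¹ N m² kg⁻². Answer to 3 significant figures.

6.14 × 10⁻³ m/s²

The tidal stretch is the gradient of GM/d² times the body's extent r, hence the 1/d³ dependence.
Δg = 2GMr/d³
   = 2 × (6.674 × 10⁻¹¹) × (1.90 × 10²⁷) × (1.82 × 10⁶) / (4.22 × 10⁸)³
   = 6.14 × 10⁻³ m/s²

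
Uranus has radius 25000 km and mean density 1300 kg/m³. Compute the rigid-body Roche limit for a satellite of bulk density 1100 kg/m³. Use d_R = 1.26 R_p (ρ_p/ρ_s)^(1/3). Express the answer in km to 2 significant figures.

d_R = 1.26 × 25000 km × (1300/1100)^(1/3)
    = 33000 km

33000 km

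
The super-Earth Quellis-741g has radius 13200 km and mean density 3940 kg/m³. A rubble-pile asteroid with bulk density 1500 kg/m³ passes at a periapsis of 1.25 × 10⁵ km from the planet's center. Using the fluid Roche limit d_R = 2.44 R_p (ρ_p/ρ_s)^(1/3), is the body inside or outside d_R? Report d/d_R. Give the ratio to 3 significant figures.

outside; d/d_R ≈ 2.81

d_R = 2.44 × (13200 km) × (3940/1500)^(1/3) = 44440 km
d/d_R = (1.25 × 10⁵) / (44440) = 2.81
Since d/d_R > 1, the body is outside the Roche limit.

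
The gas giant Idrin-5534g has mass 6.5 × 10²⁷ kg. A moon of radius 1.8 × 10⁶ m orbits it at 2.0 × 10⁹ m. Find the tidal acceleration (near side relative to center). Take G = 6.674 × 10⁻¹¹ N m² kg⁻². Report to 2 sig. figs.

a_tidal = 2GMr/d³
        = 2 × (6.674 × 10⁻¹¹) × (6.5 × 10²⁷) × (1.8 × 10⁶) / (2.0 × 10⁹)³
        = 2.0 × 10⁻⁴ m/s²

2.0 × 10⁻⁴ m/s²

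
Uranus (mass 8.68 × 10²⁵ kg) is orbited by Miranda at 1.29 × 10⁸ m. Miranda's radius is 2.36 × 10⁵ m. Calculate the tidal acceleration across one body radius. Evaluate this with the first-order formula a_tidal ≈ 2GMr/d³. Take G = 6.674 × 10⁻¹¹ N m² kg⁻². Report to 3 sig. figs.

1.27 × 10⁻³ m/s²

Δg = 2GMr/d³
   = 2 × (6.674 × 10⁻¹¹) × (8.68 × 10²⁵) × (2.36 × 10⁵) / (1.29 × 10⁸)³
   = 1.27 × 10⁻³ m/s²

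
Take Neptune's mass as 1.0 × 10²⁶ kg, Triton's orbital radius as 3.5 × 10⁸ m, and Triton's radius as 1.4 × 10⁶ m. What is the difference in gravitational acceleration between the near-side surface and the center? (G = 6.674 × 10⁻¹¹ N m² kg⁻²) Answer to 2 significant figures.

4.4 × 10⁻⁴ m/s²

Differencing GM/(d−r)² and GM/d² to first order in r/d gives 2GMr/d³.
Δa = 2GMr/d³
   = 2 × (6.674 × 10⁻¹¹) × (1.0 × 10²⁶) × (1.4 × 10⁶) / (3.5 × 10⁸)³
   = 4.4 × 10⁻⁴ m/s²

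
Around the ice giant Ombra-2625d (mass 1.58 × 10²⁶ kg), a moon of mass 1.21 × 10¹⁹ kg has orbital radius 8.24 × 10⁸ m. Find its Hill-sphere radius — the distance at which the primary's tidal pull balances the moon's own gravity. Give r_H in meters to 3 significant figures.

2.43 × 10⁶ m

r_H ≈ a (m/3M)^(1/3)
    = (8.24 × 10⁸) × (1.21 × 10¹⁹ / (3 × 1.58 × 10²⁶))^(1/3)
    = 2.43 × 10⁶ m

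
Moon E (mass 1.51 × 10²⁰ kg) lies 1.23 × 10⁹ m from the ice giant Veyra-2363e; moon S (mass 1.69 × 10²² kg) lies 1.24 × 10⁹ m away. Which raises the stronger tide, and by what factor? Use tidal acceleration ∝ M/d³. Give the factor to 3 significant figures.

Tidal stretch scales as M/d³; compute that for each body.
Moon E: (1.51 × 10²⁰) / (1.23 × 10⁹)³ = 8.114 × 10⁻⁸
Moon S: (1.69 × 10²²) / (1.24 × 10⁹)³ = 8.864 × 10⁻⁶
Ratio (larger/smaller) = 109

Moon S, by a factor of ≈ 109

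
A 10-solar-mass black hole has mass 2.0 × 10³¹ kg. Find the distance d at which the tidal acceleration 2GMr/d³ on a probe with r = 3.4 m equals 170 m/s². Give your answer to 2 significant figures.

3.8 × 10⁶ m

2GMr/d³ = a_tidal  ⇒  d = (2GMr / a_tidal)^(1/3)
d = (2 × 6.674×10⁻¹¹ × (2.0 × 10³¹) × (3.4) / (170))^(1/3)
  = 3.8 × 10⁶ m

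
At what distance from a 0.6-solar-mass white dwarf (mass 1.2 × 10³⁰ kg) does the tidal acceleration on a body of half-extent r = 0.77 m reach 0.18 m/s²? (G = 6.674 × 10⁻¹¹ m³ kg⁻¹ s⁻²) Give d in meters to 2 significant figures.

2GMr/d³ = a_tidal  ⇒  d = (2GMr / a_tidal)^(1/3)
d = (2 × 6.674×10⁻¹¹ × (1.2 × 10³⁰) × (0.77) / (0.18))^(1/3)
  = 8.8 × 10⁶ m

8.8 × 10⁶ m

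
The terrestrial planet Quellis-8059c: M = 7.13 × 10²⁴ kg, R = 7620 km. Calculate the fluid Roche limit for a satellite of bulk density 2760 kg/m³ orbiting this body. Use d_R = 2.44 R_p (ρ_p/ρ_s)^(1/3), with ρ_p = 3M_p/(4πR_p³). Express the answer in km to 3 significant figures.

ρ_p = 3M_p/(4πR_p³) = 3 × (7.13 × 10²⁴) / (4π × (7.62 × 10⁶ m)³) = 3850 kg/m³
d_R = 2.44 × 7620 km × (3850/2760)^(1/3)
    = 20800 km

20800 km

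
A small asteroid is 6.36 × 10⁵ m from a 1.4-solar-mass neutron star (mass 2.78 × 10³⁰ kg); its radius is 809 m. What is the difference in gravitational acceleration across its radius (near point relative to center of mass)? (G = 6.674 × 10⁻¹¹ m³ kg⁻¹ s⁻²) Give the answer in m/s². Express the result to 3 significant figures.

1.17 × 10⁶ m/s²

Δa = 2GMr/d³
   = 2 × (6.674 × 10⁻¹¹) × (2.78 × 10³⁰) × (809) / (6.36 × 10⁵)³
   = 1.17 × 10⁶ m/s²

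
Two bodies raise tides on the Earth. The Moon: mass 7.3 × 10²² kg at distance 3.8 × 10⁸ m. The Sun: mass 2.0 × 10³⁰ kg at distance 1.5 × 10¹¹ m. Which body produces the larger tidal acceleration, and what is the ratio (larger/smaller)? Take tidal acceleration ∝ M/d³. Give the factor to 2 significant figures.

Tidal stretch scales as M/d³; compute that for each body.
The Moon: (7.3 × 10²²) / (3.8 × 10⁸)³ = 1.330 × 10⁻³
The Sun: (2.0 × 10³⁰) / (1.5 × 10¹¹)³ = 5.926 × 10⁻⁴
Ratio (larger/smaller) = 2.2

The Moon, by a factor of ≈ 2.2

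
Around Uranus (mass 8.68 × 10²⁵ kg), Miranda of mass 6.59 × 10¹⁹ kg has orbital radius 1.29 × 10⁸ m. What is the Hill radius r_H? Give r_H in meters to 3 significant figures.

8.16 × 10⁵ m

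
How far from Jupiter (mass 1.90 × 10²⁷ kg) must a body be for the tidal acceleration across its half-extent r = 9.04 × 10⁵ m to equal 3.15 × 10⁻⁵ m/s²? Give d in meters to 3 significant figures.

1.94 × 10⁹ m

2GMr/d³ = a_tidal  ⇒  d = (2GMr / a_tidal)^(1/3)
d = (2 × 6.674×10⁻¹¹ × (1.90 × 10²⁷) × (9.04 × 10⁵) / (3.15 × 10⁻⁵))^(1/3)
  = 1.94 × 10⁹ m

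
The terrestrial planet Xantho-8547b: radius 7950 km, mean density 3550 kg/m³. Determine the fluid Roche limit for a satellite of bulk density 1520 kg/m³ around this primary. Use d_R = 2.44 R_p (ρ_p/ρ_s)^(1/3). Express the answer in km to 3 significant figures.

25700 km

d_R = 2.44 × 7950 km × (3550/1520)^(1/3)
    = 25700 km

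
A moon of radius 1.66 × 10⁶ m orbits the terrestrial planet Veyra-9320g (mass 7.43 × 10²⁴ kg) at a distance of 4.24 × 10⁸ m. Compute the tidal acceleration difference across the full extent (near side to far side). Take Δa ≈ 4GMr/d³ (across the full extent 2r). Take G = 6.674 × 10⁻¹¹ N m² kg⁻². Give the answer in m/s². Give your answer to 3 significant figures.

4.32 × 10⁻⁵ m/s²

a_tidal = 4GMr/d³
        = 4 × (6.674 × 10⁻¹¹) × (7.43 × 10²⁴) × (1.66 × 10⁶) / (4.24 × 10⁸)³
        = 4.32 × 10⁻⁵ m/s²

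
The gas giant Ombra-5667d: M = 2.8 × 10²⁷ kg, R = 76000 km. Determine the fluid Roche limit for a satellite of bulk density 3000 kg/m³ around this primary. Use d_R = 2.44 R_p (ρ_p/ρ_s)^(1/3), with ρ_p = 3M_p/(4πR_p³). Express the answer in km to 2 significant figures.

1.5 × 10⁵ km

ρ_p = 3M_p/(4πR_p³) = 3 × (2.8 × 10²⁷) / (4π × (7.6 × 10⁷ m)³) = 1500 kg/m³
d_R = 2.44 × 76000 km × (1500/3000)^(1/3)
    = 1.5 × 10⁵ km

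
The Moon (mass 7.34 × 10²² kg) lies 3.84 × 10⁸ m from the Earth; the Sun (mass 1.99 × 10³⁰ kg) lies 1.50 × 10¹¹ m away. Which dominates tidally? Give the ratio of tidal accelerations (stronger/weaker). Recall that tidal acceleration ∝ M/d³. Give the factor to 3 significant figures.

Tidal stretch scales as M/d³; compute that for each body.
The Moon: (7.34 × 10²²) / (3.84 × 10⁸)³ = 1.296 × 10⁻³
The Sun: (1.99 × 10³⁰) / (1.50 × 10¹¹)³ = 5.896 × 10⁻⁴
Ratio (larger/smaller) = 2.20

The Moon, by a factor of ≈ 2.20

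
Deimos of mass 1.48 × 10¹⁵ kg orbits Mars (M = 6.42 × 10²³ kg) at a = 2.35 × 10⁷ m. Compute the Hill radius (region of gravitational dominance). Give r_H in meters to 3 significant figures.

r_H ≈ a (m/3M)^(1/3)
    = (2.35 × 10⁷) × (1.48 × 10¹⁵ / (3 × 6.42 × 10²³))^(1/3)
    = 2.15 × 10⁴ m

2.15 × 10⁴ m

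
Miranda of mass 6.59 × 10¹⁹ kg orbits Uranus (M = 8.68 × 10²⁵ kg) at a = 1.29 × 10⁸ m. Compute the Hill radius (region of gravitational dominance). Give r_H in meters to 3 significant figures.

8.16 × 10⁵ m

r_H ≈ a (m/3M)^(1/3)
    = (1.29 × 10⁸) × (6.59 × 10¹⁹ / (3 × 8.68 × 10²⁵))^(1/3)
    = 8.16 × 10⁵ m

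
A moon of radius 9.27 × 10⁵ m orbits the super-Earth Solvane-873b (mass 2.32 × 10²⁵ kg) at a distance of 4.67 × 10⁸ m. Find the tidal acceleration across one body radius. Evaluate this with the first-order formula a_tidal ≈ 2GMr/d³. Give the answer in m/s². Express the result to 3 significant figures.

2.82 × 10⁻⁵ m/s²

Δg = 2GMr/d³
   = 2 × (6.674 × 10⁻¹¹) × (2.32 × 10²⁵) × (9.27 × 10⁵) / (4.67 × 10⁸)³
   = 2.82 × 10⁻⁵ m/s²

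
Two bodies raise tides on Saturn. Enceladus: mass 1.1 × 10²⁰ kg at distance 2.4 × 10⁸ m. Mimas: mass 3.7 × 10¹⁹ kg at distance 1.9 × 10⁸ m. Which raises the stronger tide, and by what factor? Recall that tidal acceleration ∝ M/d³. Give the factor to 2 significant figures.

Enceladus, by a factor of ≈ 1.5

Tidal stretch scales as M/d³; compute that for each body.
Enceladus: (1.1 × 10²⁰) / (2.4 × 10⁸)³ = 7.957 × 10⁻⁶
Mimas: (3.7 × 10¹⁹) / (1.9 × 10⁸)³ = 5.394 × 10⁻⁶
Ratio (larger/smaller) = 1.5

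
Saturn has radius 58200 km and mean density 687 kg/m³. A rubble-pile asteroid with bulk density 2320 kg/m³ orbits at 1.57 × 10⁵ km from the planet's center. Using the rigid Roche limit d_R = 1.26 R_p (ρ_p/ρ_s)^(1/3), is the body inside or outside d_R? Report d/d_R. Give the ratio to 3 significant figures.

outside; d/d_R ≈ 3.21

d_R = 1.26 × (58200 km) × (687/2320)^(1/3) = 48880 km
d/d_R = (1.57 × 10⁵) / (48880) = 3.21
Since d/d_R > 1, the body is outside the Roche limit.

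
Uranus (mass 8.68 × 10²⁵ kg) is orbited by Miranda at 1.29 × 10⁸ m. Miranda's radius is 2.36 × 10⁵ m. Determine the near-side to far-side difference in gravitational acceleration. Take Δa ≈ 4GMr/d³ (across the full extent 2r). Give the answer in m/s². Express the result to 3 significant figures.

2.55 × 10⁻³ m/s²

Δg = 4GMr/d³
   = 4 × (6.674 × 10⁻¹¹) × (8.68 × 10²⁵) × (2.36 × 10⁵) / (1.29 × 10⁸)³
   = 2.55 × 10⁻³ m/s²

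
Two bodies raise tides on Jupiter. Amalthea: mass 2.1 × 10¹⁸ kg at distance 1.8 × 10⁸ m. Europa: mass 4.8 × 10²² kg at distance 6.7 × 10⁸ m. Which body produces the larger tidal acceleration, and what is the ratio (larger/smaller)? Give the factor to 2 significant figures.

Compare M/d³ for the two perturbers:
Amalthea: (2.1 × 10¹⁸) / (1.8 × 10⁸)³ = 3.601 × 10⁻⁷
Europa: (4.8 × 10²²) / (6.7 × 10⁸)³ = 1.596 × 10⁻⁴
Ratio (larger/smaller) = 440

Europa, by a factor of ≈ 440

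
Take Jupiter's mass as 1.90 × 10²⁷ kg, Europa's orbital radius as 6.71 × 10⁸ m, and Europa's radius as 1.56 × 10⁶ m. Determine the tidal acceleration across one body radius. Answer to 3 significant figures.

1.31 × 10⁻³ m/s²

Δg = 2GMr/d³
   = 2 × (6.674 × 10⁻¹¹) × (1.90 × 10²⁷) × (1.56 × 10⁶) / (6.71 × 10⁸)³
   = 1.31 × 10⁻³ m/s²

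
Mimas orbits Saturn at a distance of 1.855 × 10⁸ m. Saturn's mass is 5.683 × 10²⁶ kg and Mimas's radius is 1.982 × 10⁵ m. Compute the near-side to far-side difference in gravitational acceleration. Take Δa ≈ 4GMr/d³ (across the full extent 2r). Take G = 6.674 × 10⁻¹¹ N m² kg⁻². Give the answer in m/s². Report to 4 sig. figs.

The field gradient is 2GM/d³; across the full diameter 2r the difference is 4GMr/d³.
Δa = 4GMr/d³
   = 4 × (6.674 × 10⁻¹¹) × (5.683 × 10²⁶) × (1.982 × 10⁵) / (1.855 × 10⁸)³
   = 4.711 × 10⁻³ m/s²

4.711 × 10⁻³ m/s²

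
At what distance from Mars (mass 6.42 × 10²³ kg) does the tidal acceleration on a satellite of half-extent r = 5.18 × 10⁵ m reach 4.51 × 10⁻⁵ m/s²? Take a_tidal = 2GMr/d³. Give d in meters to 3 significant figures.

2GMr/d³ = a_tidal  ⇒  d = (2GMr / a_tidal)^(1/3)
d = (2 × 6.674×10⁻¹¹ × (6.42 × 10²³) × (5.18 × 10⁵) / (4.51 × 10⁻⁵))^(1/3)
  = 9.95 × 10⁷ m

9.95 × 10⁷ m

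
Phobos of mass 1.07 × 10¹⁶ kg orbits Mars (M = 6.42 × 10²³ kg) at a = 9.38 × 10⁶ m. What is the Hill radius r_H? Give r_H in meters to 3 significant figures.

r_H ≈ a (m/3M)^(1/3)
    = (9.38 × 10⁶) × (1.07 × 10¹⁶ / (3 × 6.42 × 10²³))^(1/3)
    = 1.66 × 10⁴ m

1.66 × 10⁴ m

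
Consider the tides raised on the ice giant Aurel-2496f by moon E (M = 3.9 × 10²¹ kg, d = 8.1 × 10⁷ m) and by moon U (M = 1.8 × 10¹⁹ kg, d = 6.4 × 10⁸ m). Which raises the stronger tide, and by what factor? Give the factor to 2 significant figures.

Compare M/d³ for the two perturbers:
Moon E: (3.9 × 10²¹) / (8.1 × 10⁷)³ = 7.339 × 10⁻³
Moon U: (1.8 × 10¹⁹) / (6.4 × 10⁸)³ = 6.866 × 10⁻⁸
Ratio (larger/smaller) = 1.1 × 10⁵

Moon E, by a factor of ≈ 1.1 × 10⁵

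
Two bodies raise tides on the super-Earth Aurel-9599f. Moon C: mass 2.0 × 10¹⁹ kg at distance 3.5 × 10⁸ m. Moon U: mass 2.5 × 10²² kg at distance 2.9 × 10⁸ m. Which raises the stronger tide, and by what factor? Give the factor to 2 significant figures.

Moon U, by a factor of ≈ 2200

The tide-raising term goes as M/d³ (the gradient of a 1/d² field).
Moon C: (2.0 × 10¹⁹) / (3.5 × 10⁸)³ = 4.665 × 10⁻⁷
Moon U: (2.5 × 10²²) / (2.9 × 10⁸)³ = 1.025 × 10⁻³
Ratio (larger/smaller) = 2200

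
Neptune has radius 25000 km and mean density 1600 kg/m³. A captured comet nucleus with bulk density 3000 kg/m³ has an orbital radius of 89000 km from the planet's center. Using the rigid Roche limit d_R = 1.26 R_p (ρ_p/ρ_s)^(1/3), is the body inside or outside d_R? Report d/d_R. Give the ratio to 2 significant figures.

d_R = 1.26 × (25000 km) × (1600/3000)^(1/3) = 25550 km
d/d_R = (89000) / (25550) = 3.5
Since d/d_R > 1, the body is outside the Roche limit.

outside; d/d_R ≈ 3.5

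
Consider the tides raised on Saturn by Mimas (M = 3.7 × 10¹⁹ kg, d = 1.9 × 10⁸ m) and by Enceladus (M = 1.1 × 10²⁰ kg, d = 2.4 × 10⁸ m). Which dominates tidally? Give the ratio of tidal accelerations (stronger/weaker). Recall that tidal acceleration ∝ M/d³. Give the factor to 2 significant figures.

Tidal acceleration ∝ M/d³, so compare M/d³ for each.
Mimas: (3.7 × 10¹⁹) / (1.9 × 10⁸)³ = 5.394 × 10⁻⁶
Enceladus: (1.1 × 10²⁰) / (2.4 × 10⁸)³ = 7.957 × 10⁻⁶
Ratio (larger/smaller) = 1.5

Enceladus, by a factor of ≈ 1.5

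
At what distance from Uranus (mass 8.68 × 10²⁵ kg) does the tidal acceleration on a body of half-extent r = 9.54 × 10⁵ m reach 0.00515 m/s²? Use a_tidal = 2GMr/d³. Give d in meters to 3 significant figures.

1.29 × 10⁸ m

2GMr/d³ = a_tidal  ⇒  d = (2GMr / a_tidal)^(1/3)
d = (2 × 6.674×10⁻¹¹ × (8.68 × 10²⁵) × (9.54 × 10⁵) / (0.00515))^(1/3)
  = 1.29 × 10⁸ m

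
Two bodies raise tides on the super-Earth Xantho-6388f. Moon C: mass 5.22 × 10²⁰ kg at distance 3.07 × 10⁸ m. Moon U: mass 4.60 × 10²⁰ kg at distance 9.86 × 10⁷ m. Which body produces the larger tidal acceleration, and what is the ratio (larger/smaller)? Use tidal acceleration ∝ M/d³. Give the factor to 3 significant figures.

Compare M/d³ for the two perturbers:
Moon C: (5.22 × 10²⁰) / (3.07 × 10⁸)³ = 1.804 × 10⁻⁵
Moon U: (4.60 × 10²⁰) / (9.86 × 10⁷)³ = 4.799 × 10⁻⁴
Ratio (larger/smaller) = 26.6

Moon U, by a factor of ≈ 26.6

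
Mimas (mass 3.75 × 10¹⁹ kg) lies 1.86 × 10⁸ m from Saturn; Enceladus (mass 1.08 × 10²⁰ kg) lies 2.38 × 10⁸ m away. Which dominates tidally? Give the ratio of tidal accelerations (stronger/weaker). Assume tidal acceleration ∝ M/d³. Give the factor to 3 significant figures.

Enceladus, by a factor of ≈ 1.37

The tide-raising term goes as M/d³ (the gradient of a 1/d² field).
Mimas: (3.75 × 10¹⁹) / (1.86 × 10⁸)³ = 5.828 × 10⁻⁶
Enceladus: (1.08 × 10²⁰) / (2.38 × 10⁸)³ = 8.011 × 10⁻⁶
Ratio (larger/smaller) = 1.37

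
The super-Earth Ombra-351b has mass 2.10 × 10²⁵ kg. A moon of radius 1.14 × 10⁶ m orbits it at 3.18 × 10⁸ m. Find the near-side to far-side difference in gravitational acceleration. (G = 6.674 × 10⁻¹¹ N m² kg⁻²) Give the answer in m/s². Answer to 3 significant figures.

1.99 × 10⁻⁴ m/s²

Near-to-far spans 2r, so the tidal difference is twice the near-to-center value: 4GMr/d³.
Δa = 4GMr/d³
   = 4 × (6.674 × 10⁻¹¹) × (2.10 × 10²⁵) × (1.14 × 10⁶) / (3.18 × 10⁸)³
   = 1.99 × 10⁻⁴ m/s²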